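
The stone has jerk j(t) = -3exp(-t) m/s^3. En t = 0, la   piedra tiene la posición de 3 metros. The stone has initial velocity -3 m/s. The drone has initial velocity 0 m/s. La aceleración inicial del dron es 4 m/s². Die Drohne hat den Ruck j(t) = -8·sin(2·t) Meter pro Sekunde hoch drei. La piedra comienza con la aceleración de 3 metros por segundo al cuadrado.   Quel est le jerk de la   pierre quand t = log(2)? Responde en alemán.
Aus der Gleichung für den Ruck j(t) = -3·exp(-t), setzen wir t = log(2) ein und erhalten j = -3/2.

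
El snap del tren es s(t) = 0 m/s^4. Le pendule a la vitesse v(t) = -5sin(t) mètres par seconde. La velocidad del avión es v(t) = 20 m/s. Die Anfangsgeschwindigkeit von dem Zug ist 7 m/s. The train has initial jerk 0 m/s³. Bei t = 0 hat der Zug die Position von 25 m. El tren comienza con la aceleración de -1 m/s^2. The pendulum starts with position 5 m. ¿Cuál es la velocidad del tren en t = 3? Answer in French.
Pour résoudre ceci, nous devons prendre 3 intégrales de notre équation du snap s(t) = 0. L'intégrale du snap, avec j(0) = 0, donne le jerk: j(t) = 0. En prenant ∫j(t)dt et en appliquant a(0) = -1, nous trouvons a(t) = -1. En intégrant l'accélération et en utilisant la condition initiale v(0) = 7, nous obtenons v(t) = 7 - t. Nous avons la vitesse v(t) = 7 - t. En substituant t = 3: v(3) = 4.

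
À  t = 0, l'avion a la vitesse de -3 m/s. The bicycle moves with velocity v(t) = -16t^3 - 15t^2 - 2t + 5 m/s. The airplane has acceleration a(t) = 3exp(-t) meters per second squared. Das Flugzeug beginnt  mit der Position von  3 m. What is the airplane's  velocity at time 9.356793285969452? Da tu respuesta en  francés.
En partant de l'accélération a(t) = 3·exp(-t), nous prenons 1 primitive. L'intégrale de l'accélération est la vitesse. En utilisant v(0) = -3, nous obtenons v(t) = -3·exp(-t). En utilisant v(t) = -3·exp(-t) et en substituant t = 9.356793285969452, nous trouvons v = -0.000259129920806371.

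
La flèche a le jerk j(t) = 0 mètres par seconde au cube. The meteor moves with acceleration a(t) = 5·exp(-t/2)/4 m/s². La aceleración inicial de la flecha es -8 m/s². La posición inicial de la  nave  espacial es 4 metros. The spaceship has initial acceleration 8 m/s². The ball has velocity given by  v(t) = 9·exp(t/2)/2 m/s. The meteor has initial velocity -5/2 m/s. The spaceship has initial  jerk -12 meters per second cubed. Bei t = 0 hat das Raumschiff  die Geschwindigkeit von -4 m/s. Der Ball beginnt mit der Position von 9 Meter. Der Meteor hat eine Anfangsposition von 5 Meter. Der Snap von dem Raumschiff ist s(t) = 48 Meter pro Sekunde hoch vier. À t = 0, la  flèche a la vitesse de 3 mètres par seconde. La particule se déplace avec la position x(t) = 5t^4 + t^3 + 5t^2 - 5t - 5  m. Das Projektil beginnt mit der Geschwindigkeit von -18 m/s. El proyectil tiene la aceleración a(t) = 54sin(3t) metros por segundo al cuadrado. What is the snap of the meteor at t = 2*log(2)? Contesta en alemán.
Wir müssen unsere Gleichung für die Beschleunigung a(t) = 5·exp(-t/2)/4 2-mal ableiten. Durch Ableiten von der Beschleunigung erhalten wir den Ruck: j(t) = -5·exp(-t/2)/8. Die Ableitung von dem Ruck ergibt den Snap: s(t) = 5·exp(-t/2)/16. Aus der Gleichung für den Snap s(t) = 5·exp(-t/2)/16, setzen wir t = 2*log(2) ein und erhalten s = 5/32.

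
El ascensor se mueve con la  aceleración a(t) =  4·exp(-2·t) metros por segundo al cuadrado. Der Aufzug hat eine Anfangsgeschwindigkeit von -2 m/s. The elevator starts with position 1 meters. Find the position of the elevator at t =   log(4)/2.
To find the answer, we compute 2 integrals of a(t) = 4·exp(-2·t). The antiderivative of acceleration, with v(0) = -2, gives velocity: v(t) = -2·exp(-2·t). Integrating velocity and using the initial condition x(0) = 1, we get x(t) = exp(-2·t). We have position x(t) = exp(-2·t). Substituting t = log(4)/2: x(log(4)/2) = 1/4.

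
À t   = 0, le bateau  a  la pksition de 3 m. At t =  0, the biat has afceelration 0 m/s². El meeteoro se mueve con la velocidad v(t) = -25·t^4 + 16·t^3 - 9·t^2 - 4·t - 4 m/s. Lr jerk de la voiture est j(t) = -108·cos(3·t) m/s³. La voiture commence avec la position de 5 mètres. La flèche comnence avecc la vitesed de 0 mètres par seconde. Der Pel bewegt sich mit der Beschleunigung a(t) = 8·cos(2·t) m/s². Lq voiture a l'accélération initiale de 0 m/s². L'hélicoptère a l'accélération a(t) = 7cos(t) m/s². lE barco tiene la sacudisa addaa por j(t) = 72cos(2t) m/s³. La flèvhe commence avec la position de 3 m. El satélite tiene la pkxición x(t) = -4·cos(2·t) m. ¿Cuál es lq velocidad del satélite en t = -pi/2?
Partiendo de la posición x(t) = -4·cos(2·t), tomamos 1 derivada. La derivada de la posición da la velocidad: v(t) = 8·sin(2·t). Usando v(t) = 8·sin(2·t) y sustituyendo t = -pi/2, encontramos v = 0.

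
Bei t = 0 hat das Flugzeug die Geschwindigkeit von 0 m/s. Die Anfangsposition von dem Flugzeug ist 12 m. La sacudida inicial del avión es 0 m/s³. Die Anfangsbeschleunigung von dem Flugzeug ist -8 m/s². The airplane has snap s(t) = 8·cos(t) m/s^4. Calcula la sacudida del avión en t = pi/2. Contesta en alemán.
Ausgehend von dem Snap s(t) = 8·cos(t), nehmen wir 1 Stammfunktion. Die Stammfunktion von dem Snap, mit j(0) = 0, ergibt den Ruck: j(t) = 8·sin(t). Aus der Gleichung für den Ruck j(t) = 8·sin(t), setzen wir t = pi/2 ein und erhalten j = 8.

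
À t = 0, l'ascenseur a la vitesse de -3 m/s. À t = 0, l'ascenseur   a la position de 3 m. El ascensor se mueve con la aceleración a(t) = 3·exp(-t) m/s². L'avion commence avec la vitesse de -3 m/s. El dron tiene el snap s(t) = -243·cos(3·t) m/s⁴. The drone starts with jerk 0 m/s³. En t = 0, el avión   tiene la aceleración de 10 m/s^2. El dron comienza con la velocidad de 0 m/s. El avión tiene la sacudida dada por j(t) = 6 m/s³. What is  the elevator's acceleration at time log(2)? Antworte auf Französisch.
En utilisant a(t) = 3·exp(-t) et en substituant t = log(2), nous trouvons a = 3/2.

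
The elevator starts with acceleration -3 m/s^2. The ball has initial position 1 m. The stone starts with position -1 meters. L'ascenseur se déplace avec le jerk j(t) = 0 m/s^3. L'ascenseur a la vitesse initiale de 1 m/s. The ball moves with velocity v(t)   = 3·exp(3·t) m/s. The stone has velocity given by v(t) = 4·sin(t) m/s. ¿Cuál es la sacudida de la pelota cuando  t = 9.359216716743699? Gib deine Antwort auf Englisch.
We must differentiate our velocity equation v(t) = 3·exp(3·t) 2 times. Taking d/dt of v(t), we find a(t) = 9·exp(3·t). Taking d/dt of a(t), we find j(t) = 27·exp(3·t). Using j(t) = 27·exp(3·t) and substituting t = 9.359216716743699, we find j = 42201927709007.1.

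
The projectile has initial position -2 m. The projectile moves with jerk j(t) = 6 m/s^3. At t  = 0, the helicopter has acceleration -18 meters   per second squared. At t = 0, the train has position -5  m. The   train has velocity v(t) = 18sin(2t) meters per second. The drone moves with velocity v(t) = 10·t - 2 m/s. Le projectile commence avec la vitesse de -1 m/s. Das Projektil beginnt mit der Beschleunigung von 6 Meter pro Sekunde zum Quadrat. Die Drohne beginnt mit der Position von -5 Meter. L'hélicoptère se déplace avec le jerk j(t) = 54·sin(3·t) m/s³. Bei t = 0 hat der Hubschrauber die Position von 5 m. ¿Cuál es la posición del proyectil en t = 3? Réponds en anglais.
We must find the integral of our jerk equation j(t) = 6 3 times. Taking ∫j(t)dt and applying a(0) = 6, we find a(t) = 6·t + 6. The antiderivative of acceleration, with v(0) = -1, gives velocity: v(t) = 3·t^2 + 6·t - 1. The integral of velocity is position. Using x(0) = -2, we get x(t) = t^3 + 3·t^2 - t - 2. We have position x(t) = t^3 + 3·t^2 - t - 2. Substituting t = 3: x(3) = 49.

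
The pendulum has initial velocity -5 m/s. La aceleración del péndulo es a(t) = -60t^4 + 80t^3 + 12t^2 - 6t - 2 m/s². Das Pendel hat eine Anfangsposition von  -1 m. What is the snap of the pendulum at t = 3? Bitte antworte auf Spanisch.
Para resolver esto, necesitamos tomar 2 derivadas de nuestra ecuación de la aceleración a(t) = -60·t^4 + 80·t^3 + 12·t^2 - 6·t - 2. Tomando d/dt de a(t), encontramos j(t) = -240·t^3 + 240·t^2 + 24·t - 6. Tomando d/dt de j(t), encontramos s(t) = -720·t^2 + 480·t + 24. De la ecuación del snap s(t) = -720·t^2 + 480·t + 24, sustituimos t = 3 para obtener s = -5016.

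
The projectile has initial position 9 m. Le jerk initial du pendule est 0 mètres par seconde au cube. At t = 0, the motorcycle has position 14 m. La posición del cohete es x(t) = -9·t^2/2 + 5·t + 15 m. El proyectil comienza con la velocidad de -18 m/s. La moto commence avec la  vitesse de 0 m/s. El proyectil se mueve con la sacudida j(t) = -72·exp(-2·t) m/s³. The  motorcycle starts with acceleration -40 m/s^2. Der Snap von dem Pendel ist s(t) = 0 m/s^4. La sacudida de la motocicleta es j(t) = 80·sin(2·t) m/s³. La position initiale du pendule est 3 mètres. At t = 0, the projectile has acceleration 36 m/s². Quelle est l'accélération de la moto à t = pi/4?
Nous devons trouver l'intégrale de notre équation du jerk j(t) = 80·sin(2·t) 1 fois. La primitive du jerk est l'accélération. En utilisant a(0) = -40, nous obtenons a(t) = -40·cos(2·t). En utilisant a(t) = -40·cos(2·t) et en substituant t = pi/4, nous trouvons a = 0.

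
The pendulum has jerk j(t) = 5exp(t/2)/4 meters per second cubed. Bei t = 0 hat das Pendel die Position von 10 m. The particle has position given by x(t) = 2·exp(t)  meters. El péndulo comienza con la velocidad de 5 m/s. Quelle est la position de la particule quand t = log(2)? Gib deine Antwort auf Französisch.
Nous avons la position x(t) = 2·exp(t). En substituant t = log(2): x(log(2)) = 4.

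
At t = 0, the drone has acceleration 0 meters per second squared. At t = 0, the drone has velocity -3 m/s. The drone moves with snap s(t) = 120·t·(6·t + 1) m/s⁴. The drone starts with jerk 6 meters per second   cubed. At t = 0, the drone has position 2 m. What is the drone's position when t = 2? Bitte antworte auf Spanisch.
Para resolver esto, necesitamos tomar 4 antiderivadas de nuestra ecuación del snap s(t) = 120·t·(6·t + 1). La integral del snap es la sacudida. Usando j(0) = 6, obtenemos j(t) = 240·t^3 + 60·t^2 + 6. Integrando la sacudida y usando la condición inicial a(0) = 0, obtenemos a(t) = 60·t^4 + 20·t^3 + 6·t. Integrando la aceleración y usando la condición inicial v(0) = -3, obtenemos v(t) = 12·t^5 + 5·t^4 + 3·t^2 - 3. Integrando la velocidad y usando la condición inicial x(0) = 2, obtenemos x(t) = 2·t^6 + t^5 + t^3 - 3·t + 2. Tenemos la posición x(t) = 2·t^6 + t^5 + t^3 - 3·t + 2. Sustituyendo t = 2: x(2) = 164.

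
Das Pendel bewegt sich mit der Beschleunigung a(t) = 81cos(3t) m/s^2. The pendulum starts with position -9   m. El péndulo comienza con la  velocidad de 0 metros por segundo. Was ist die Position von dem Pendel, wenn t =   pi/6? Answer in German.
Um dies zu lösen, müssen wir 2 Stammfunktionen unserer Gleichung für die Beschleunigung a(t) = 81·cos(3·t) finden. Mit ∫a(t)dt und Anwendung von v(0) = 0, finden wir v(t) = 27·sin(3·t). Mit ∫v(t)dt und Anwendung von x(0) = -9, finden wir x(t) = -9·cos(3·t). Aus der Gleichung für die Position x(t) = -9·cos(3·t), setzen wir t = pi/6 ein und erhalten x = 0.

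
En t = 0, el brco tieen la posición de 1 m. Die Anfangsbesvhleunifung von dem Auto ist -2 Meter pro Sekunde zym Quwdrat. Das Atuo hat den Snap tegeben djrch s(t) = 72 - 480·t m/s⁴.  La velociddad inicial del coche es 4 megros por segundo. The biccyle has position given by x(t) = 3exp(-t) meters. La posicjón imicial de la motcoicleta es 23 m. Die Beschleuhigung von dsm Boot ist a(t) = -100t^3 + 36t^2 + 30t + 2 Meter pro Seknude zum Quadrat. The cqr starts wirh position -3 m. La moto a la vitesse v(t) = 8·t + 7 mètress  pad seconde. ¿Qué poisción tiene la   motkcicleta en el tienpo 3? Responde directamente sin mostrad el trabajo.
x(3) = 80.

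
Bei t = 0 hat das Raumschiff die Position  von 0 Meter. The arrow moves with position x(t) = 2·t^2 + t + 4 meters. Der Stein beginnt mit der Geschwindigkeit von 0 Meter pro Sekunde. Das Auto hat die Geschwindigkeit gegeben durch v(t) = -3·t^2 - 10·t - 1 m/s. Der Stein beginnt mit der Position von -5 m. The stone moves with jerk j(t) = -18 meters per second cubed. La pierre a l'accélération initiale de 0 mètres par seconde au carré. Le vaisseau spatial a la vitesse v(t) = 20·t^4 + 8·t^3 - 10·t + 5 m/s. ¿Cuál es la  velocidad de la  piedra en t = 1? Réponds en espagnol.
Para resolver esto, necesitamos tomar 2 integrales de nuestra ecuación de la sacudida j(t) = -18. La antiderivada de la sacudida, con a(0) = 0, da la aceleración: a(t) = -18·t. La antiderivada de la aceleración es la velocidad. Usando v(0) = 0, obtenemos v(t) = -9·t^2. De la ecuación de la velocidad v(t) = -9·t^2, sustituimos t = 1 para obtener v = -9.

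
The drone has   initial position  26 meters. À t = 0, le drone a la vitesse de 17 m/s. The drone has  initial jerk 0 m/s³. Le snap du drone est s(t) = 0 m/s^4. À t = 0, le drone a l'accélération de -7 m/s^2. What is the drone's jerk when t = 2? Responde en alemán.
Ausgehend von dem Snap s(t) = 0, nehmen wir 1 Integral. Mit ∫s(t)dt und Anwendung von j(0) = 0, finden wir j(t) = 0. Wir haben den Ruck j(t) = 0. Durch Einsetzen von t = 2: j(2) = 0.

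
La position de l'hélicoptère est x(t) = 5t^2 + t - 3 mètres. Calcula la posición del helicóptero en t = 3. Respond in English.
Using x(t) = 5·t^2 + t - 3 and substituting t = 3, we find x = 45.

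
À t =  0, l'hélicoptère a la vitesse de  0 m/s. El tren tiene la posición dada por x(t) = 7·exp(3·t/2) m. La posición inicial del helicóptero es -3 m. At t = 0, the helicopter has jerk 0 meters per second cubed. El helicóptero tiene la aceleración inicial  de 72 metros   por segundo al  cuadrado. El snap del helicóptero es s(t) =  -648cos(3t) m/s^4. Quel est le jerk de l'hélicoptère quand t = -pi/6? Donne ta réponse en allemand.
Ausgehend von dem Snap s(t) = -648·cos(3·t), nehmen wir 1 Integral. Mit ∫s(t)dt und Anwendung von j(0) = 0, finden wir j(t) = -216·sin(3·t). Mit j(t) = -216·sin(3·t) und Einsetzen von t = -pi/6, finden wir j = 216.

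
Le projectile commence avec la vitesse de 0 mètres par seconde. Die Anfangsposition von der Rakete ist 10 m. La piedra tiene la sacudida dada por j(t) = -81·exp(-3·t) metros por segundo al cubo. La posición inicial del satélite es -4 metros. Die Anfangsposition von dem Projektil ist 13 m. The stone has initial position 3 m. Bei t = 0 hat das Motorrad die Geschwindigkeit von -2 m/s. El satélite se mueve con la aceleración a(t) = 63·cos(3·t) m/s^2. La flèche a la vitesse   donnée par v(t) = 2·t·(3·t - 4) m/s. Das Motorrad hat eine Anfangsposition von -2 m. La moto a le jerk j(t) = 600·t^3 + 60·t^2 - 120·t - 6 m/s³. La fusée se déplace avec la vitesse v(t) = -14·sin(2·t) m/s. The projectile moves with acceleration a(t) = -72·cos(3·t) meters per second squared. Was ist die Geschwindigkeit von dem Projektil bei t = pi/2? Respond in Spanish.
Necesitamos integrar nuestra ecuación de la aceleración a(t) = -72·cos(3·t) 1 vez. Integrando la aceleración y usando la condición inicial v(0) = 0, obtenemos v(t) = -24·sin(3·t). De la ecuación de la velocidad v(t) = -24·sin(3·t), sustituimos t = pi/2 para obtener v = 24.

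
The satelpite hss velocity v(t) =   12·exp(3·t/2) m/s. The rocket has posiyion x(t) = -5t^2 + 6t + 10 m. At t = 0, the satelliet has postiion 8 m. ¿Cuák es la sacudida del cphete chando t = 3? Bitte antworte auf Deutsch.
Ausgehend von der Position x(t) = -5·t^2 + 6·t + 10, nehmen wir 3 Ableitungen. Durch Ableiten von der Position erhalten wir die Geschwindigkeit: v(t) = 6 - 10·t. Durch Ableiten von der Geschwindigkeit erhalten wir die Beschleunigung: a(t) = -10. Mit d/dt von a(t) finden wir j(t) = 0. Wir haben den Ruck j(t) = 0. Durch Einsetzen von t = 3: j(3) = 0.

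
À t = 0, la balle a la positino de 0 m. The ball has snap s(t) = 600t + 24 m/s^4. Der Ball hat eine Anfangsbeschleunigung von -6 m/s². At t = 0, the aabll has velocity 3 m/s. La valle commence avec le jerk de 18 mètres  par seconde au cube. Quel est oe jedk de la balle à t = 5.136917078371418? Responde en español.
Debemos encontrar la antiderivada de nuestra ecuación del snap s(t) = 600·t + 24 1 vez. La integral del snap, con j(0) = 18, da la sacudida: j(t) = 300·t^2 + 24·t + 18. Usando j(t) = 300·t^2 + 24·t + 18 y sustituyendo t = 5.136917078371418, encontramos j = 8057.66113090010.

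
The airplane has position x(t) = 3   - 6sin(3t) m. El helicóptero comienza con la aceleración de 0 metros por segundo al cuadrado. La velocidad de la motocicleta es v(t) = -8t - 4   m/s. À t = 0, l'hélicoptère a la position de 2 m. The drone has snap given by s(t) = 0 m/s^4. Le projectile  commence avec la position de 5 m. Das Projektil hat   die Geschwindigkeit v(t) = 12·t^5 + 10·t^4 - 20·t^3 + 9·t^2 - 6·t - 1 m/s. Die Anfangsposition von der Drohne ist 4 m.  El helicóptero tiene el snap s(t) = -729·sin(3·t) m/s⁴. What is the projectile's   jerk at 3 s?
Starting from velocity v(t) = 12·t^5 + 10·t^4 - 20·t^3 + 9·t^2 - 6·t - 1, we take 2 derivatives. Taking d/dt of v(t), we find a(t) = 60·t^4 + 40·t^3 - 60·t^2 + 18·t - 6. Differentiating acceleration, we get jerk: j(t) = 240·t^3 + 120·t^2 - 120·t + 18. From the given jerk equation j(t) = 240·t^3 + 120·t^2 - 120·t + 18, we substitute t = 3 to get j = 7218.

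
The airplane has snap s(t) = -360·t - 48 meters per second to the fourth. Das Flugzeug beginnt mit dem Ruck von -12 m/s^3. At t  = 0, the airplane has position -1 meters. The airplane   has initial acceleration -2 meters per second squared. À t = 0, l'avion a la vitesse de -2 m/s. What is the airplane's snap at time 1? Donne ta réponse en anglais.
From the given snap equation s(t) = -360·t - 48, we substitute t = 1 to get s = -408.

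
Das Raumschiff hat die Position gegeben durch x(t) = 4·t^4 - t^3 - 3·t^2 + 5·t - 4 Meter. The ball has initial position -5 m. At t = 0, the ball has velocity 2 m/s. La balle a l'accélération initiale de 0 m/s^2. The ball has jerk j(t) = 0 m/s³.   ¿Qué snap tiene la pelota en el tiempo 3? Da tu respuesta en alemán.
Ausgehend von dem Ruck j(t) = 0, nehmen wir 1 Ableitung. Durch Ableiten von dem Ruck erhalten wir den Snap: s(t) = 0. Aus der Gleichung für den Snap s(t) = 0, setzen wir t = 3 ein und erhalten s = 0.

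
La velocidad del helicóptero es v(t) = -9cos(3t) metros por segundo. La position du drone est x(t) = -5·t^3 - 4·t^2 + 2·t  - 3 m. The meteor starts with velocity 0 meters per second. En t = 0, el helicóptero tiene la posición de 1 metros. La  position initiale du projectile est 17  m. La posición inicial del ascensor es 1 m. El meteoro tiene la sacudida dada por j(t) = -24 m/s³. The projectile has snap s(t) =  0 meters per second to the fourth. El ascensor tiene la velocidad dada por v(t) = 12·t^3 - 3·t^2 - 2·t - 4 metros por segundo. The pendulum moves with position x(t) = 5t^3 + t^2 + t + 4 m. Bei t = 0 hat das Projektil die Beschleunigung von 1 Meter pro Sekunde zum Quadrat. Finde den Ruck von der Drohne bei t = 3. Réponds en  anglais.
Starting from position x(t) = -5·t^3 - 4·t^2 + 2·t - 3, we take 3 derivatives. Taking d/dt of x(t), we find v(t) = -15·t^2 - 8·t + 2. Differentiating velocity, we get acceleration: a(t) = -30·t - 8. Differentiating acceleration, we get jerk: j(t) = -30. Using j(t) = -30 and substituting t = 3, we find j = -30.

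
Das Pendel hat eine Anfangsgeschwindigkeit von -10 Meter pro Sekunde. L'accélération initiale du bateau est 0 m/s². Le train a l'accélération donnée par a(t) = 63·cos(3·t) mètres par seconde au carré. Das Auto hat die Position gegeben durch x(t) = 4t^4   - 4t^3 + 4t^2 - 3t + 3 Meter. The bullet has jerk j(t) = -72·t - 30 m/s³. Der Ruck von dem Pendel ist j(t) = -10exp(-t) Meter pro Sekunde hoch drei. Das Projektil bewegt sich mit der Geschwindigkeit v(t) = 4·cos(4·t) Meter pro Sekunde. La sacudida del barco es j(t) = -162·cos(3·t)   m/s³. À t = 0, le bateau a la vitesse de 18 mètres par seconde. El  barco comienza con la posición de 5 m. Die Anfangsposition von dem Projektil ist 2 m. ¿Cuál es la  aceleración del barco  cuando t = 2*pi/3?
Necesitamos integrar nuestra ecuación de la sacudida j(t) = -162·cos(3·t) 1 vez. La antiderivada de la sacudida es la aceleración. Usando a(0) = 0, obtenemos a(t) = -54·sin(3·t). De la ecuación de la aceleración a(t) = -54·sin(3·t), sustituimos t = 2*pi/3 para obtener a = 0.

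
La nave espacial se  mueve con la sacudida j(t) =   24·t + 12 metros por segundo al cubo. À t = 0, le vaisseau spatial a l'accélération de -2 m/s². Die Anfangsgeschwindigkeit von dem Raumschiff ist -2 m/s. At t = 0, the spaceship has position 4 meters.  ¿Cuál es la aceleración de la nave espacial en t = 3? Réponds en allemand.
Wir müssen unsere Gleichung für den Ruck j(t) = 24·t + 12 1-mal integrieren. Die Stammfunktion von dem Ruck ist die Beschleunigung. Mit a(0) = -2 erhalten wir a(t) = 12·t^2 + 12·t - 2. Aus der Gleichung für die Beschleunigung a(t) = 12·t^2 + 12·t - 2, setzen wir t = 3 ein und erhalten a = 142.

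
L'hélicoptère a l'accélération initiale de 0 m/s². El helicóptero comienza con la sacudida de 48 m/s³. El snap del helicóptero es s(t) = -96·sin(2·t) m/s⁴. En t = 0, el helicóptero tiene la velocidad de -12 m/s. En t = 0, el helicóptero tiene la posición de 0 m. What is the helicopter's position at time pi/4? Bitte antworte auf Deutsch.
Wir müssen das Integral unserer Gleichung für den Snap s(t) = -96·sin(2·t) 4-mal finden. Das Integral von dem Snap ist der Ruck. Mit j(0) = 48 erhalten wir j(t) = 48·cos(2·t). Mit ∫j(t)dt und Anwendung von a(0) = 0, finden wir a(t) = 24·sin(2·t). Durch Integration von der Beschleunigung und Verwendung der Anfangsbedingung v(0) = -12, erhalten wir v(t) = -12·cos(2·t). Mit ∫v(t)dt und Anwendung von x(0) = 0, finden wir x(t) = -6·sin(2·t). Mit x(t) = -6·sin(2·t) und Einsetzen von t = pi/4, finden wir x = -6.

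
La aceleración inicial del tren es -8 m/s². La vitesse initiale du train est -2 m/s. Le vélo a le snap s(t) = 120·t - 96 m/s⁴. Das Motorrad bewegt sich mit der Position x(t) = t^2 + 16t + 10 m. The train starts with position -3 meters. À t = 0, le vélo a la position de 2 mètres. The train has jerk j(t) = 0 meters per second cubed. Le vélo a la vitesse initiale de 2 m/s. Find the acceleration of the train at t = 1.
We must find the integral of our jerk equation j(t) = 0 1 time. The integral of jerk is acceleration. Using a(0) = -8, we get a(t) = -8. From the given acceleration equation a(t) = -8, we substitute t = 1 to get a = -8.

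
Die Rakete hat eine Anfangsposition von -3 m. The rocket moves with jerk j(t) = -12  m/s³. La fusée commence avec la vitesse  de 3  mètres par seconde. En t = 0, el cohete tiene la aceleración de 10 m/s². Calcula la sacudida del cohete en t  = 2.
De la ecuación de la sacudida j(t) = -12, sustituimos t = 2 para obtener j = -12.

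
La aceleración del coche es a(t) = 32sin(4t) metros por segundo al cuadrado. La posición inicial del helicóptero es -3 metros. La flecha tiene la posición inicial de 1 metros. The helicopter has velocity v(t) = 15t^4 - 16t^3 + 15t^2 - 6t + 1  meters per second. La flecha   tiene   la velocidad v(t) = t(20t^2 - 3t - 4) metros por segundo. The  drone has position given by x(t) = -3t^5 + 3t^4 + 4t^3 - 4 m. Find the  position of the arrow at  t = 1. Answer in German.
Um dies zu lösen, müssen wir 1 Stammfunktion unserer Gleichung für die Geschwindigkeit v(t) = t·(20·t^2 - 3·t - 4) finden. Mit ∫v(t)dt und Anwendung von x(0) = 1, finden wir x(t) = 5·t^4 - t^3 - 2·t^2 + 1. Mit x(t) = 5·t^4 - t^3 - 2·t^2 + 1 und Einsetzen von t = 1, finden wir x = 3.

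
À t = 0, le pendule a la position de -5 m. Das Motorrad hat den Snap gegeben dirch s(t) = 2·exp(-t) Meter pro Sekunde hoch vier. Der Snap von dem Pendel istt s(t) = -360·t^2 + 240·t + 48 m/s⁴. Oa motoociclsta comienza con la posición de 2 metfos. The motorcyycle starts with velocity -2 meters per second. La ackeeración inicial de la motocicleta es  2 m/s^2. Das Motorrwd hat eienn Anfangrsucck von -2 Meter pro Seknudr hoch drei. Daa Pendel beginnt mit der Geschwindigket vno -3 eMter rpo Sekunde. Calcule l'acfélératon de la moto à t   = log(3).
Nous devons intégrer notre équation du snap s(t) = 2·exp(-t) 2 fois. En intégrant le snap et en utilisant la condition initiale j(0) = -2, nous obtenons j(t) = -2·exp(-t). La primitive du jerk, avec a(0) = 2, donne l'accélération: a(t) = 2·exp(-t). En utilisant a(t) = 2·exp(-t) et en substituant t = log(3), nous trouvons a = 2/3.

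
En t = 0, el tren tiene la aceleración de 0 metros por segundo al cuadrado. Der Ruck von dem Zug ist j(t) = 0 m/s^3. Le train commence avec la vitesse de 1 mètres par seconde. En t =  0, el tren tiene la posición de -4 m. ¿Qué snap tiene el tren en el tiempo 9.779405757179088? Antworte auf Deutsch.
Wir müssen unsere Gleichung für den Ruck j(t) = 0 1-mal ableiten. Die Ableitung von dem Ruck ergibt den Snap: s(t) = 0. Aus der Gleichung für den Snap s(t) = 0, setzen wir t = 9.779405757179088 ein und erhalten s = 0.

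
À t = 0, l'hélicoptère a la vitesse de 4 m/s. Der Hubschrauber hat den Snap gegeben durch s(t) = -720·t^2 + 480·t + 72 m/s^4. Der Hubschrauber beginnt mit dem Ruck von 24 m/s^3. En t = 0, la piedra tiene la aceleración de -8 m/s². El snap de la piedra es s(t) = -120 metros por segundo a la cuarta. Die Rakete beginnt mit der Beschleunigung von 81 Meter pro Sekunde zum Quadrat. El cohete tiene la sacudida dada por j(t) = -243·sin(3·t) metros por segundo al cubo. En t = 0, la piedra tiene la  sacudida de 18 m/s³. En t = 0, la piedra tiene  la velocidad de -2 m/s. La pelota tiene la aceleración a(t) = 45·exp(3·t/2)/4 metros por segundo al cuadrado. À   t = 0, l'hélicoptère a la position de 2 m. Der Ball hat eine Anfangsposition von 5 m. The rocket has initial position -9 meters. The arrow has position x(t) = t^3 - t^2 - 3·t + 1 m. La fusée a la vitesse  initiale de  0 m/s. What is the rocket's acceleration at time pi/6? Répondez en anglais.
Starting from jerk j(t) = -243·sin(3·t), we take 1 antiderivative. The antiderivative of jerk, with a(0) = 81, gives acceleration: a(t) = 81·cos(3·t). Using a(t) = 81·cos(3·t) and substituting t = pi/6, we find a = 0.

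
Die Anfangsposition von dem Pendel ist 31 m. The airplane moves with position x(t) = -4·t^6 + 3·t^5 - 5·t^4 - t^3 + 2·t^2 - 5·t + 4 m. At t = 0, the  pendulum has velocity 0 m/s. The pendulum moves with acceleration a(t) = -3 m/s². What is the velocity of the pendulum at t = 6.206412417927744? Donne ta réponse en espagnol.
Debemos encontrar la integral de nuestra ecuación de la aceleración a(t) = -3 1 vez. La antiderivada de la aceleración es la velocidad. Usando v(0) = 0, obtenemos v(t) = -3·t. De la ecuación de la velocidad v(t) = -3·t, sustituimos t = 6.206412417927744 para obtener v = -18.6192372537832.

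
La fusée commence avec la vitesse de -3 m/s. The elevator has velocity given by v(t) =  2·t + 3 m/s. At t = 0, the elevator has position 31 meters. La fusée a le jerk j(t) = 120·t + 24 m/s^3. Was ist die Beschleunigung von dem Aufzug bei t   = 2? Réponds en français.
En partant de la vitesse v(t) = 2·t + 3, nous prenons 1 dérivée. En dérivant la vitesse, nous obtenons l'accélération: a(t) = 2. Nous avons l'accélération a(t) = 2. En substituant t = 2: a(2) = 2.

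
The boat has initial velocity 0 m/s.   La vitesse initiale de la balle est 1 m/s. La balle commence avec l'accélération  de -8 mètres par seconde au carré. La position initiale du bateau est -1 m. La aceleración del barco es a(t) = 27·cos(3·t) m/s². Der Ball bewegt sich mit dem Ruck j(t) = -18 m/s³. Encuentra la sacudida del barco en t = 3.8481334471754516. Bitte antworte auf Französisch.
Nous devons dériver notre équation de l'accélération a(t) = 27·cos(3·t) 1 fois. La dérivée de l'accélération donne le jerk: j(t) = -81·sin(3·t). De l'équation du jerk j(t) = -81·sin(3·t), nous substituons t = 3.8481334471754516 pour obtenir j = 69.1041408264328.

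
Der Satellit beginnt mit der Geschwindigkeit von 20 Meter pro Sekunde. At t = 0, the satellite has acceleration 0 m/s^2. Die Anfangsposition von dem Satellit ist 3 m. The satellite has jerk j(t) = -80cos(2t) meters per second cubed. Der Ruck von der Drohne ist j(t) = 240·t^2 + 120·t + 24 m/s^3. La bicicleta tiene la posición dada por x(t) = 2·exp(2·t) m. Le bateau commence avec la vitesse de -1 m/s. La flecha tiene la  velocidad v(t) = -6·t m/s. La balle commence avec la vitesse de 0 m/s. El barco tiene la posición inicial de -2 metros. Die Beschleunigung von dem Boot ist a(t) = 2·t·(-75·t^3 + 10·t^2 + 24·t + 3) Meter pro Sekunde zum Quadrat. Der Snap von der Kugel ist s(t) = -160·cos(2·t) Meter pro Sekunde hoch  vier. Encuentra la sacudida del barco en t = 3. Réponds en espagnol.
Para resolver esto, necesitamos tomar 1 derivada de nuestra ecuación de la aceleración a(t) = 2·t·(-75·t^3 + 10·t^2 + 24·t + 3). La derivada de la aceleración da la sacudida: j(t) = -150·t^3 + 20·t^2 + 2·t·(-225·t^2 + 20·t + 24) + 48·t + 6. Tenemos la sacudida j(t) = -150·t^3 + 20·t^2 + 2·t·(-225·t^2 + 20·t + 24) + 48·t + 6. Sustituyendo t = 3: j(3) = -15366.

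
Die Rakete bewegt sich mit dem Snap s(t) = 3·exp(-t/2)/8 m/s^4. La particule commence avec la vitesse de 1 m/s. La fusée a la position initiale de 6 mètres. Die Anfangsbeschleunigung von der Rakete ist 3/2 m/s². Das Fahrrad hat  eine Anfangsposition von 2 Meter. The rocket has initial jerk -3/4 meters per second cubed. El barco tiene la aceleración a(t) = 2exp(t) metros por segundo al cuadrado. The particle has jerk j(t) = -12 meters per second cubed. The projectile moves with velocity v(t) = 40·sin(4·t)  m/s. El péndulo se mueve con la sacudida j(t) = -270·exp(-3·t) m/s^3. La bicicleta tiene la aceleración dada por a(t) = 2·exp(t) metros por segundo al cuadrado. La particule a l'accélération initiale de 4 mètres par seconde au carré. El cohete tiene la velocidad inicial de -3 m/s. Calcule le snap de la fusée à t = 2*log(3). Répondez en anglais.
We have snap s(t) = 3·exp(-t/2)/8. Substituting t = 2*log(3): s(2*log(3)) = 1/8.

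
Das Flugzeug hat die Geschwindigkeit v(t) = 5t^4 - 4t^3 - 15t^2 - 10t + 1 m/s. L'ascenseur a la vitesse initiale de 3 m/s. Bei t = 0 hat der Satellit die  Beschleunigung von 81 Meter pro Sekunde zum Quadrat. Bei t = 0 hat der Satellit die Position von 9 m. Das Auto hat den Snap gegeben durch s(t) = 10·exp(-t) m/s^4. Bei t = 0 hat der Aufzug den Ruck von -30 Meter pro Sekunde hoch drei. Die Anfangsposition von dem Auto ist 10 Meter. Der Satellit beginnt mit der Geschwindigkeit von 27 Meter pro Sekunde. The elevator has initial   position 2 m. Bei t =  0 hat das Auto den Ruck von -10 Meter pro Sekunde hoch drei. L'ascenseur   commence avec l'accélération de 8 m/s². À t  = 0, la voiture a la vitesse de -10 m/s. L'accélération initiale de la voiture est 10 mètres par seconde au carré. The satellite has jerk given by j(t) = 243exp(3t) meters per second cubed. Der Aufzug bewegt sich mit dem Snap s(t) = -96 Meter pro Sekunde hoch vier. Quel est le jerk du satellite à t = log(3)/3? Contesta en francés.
En utilisant j(t) = 243·exp(3·t) et en substituant t = log(3)/3, nous trouvons j = 729.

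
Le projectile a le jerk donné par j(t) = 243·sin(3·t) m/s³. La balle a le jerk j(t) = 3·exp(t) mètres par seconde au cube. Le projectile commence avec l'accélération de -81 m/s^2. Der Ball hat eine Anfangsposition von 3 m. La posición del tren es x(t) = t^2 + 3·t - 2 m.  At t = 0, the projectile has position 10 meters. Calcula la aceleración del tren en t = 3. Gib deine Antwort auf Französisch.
En partant de la position x(t) = t^2 + 3·t - 2, nous prenons 2 dérivées. En prenant d/dt de x(t), nous trouvons v(t) = 2·t + 3. En prenant d/dt de v(t), nous trouvons a(t) = 2. De l'équation de l'accélération a(t) = 2, nous substituons t = 3 pour obtenir a = 2.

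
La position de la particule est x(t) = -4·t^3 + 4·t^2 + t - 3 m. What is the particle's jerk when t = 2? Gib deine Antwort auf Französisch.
En partant de la position x(t) = -4·t^3 + 4·t^2 + t - 3, nous prenons 3 dérivées. La dérivée de la position donne la vitesse: v(t) = -12·t^2 + 8·t + 1. En prenant d/dt de v(t), nous trouvons a(t) = 8 - 24·t. En prenant d/dt de a(t), nous trouvons j(t) = -24. Nous avons le jerk j(t) = -24. En substituant t = 2: j(2) = -24.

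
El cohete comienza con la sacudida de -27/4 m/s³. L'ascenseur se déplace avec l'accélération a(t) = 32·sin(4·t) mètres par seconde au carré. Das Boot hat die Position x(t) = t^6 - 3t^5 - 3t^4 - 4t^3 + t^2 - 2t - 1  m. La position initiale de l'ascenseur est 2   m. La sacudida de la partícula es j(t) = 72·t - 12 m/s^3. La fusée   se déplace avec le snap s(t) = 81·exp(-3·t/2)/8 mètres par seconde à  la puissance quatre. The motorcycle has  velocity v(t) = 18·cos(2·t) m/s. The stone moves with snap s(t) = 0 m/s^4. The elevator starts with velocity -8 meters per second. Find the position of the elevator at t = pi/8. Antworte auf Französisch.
Nous devons trouver l'intégrale de notre équation de l'accélération a(t) = 32·sin(4·t) 2 fois. La primitive de l'accélération, avec v(0) = -8, donne la vitesse: v(t) = -8·cos(4·t). En intégrant la vitesse et en utilisant la condition initiale x(0) = 2, nous obtenons x(t) = 2 - 2·sin(4·t). Nous avons la position x(t) = 2 - 2·sin(4·t). En substituant t = pi/8: x(pi/8) = 0.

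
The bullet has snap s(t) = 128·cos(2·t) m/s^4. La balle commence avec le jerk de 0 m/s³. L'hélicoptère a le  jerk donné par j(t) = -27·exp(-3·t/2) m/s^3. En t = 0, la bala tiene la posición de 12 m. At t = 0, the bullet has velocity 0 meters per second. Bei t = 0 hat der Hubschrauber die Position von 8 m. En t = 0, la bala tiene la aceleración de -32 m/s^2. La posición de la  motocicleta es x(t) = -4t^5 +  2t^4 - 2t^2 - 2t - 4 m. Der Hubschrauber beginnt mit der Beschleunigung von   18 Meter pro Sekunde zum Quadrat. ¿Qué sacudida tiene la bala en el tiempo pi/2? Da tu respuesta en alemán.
Wir müssen das Integral unserer Gleichung für den Snap s(t) = 128·cos(2·t) 1-mal finden. Das Integral von dem Snap, mit j(0) = 0, ergibt den Ruck: j(t) = 64·sin(2·t). Mit j(t) = 64·sin(2·t) und Einsetzen von t = pi/2, finden wir j = 0.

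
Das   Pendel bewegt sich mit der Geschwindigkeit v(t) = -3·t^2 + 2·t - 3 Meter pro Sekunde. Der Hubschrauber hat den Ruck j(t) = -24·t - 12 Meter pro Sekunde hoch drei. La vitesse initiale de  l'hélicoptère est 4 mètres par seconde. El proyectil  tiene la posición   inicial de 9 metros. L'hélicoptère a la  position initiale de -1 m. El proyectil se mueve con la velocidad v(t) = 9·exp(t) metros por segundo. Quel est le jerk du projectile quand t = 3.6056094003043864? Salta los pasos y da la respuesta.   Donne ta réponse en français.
À t = 3.6056094003043864, j = 331.236949119784.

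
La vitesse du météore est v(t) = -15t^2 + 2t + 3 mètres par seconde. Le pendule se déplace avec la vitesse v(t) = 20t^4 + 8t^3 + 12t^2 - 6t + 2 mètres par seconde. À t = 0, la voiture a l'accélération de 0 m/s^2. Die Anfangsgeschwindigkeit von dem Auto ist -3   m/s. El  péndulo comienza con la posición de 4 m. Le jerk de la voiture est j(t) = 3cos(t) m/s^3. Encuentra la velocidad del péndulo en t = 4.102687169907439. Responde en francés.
De l'équation de la vitesse v(t) = 20·t^4 + 8·t^3 + 12·t^2 - 6·t + 2, nous substituons t = 4.102687169907439 pour obtenir v = 6398.17397097163.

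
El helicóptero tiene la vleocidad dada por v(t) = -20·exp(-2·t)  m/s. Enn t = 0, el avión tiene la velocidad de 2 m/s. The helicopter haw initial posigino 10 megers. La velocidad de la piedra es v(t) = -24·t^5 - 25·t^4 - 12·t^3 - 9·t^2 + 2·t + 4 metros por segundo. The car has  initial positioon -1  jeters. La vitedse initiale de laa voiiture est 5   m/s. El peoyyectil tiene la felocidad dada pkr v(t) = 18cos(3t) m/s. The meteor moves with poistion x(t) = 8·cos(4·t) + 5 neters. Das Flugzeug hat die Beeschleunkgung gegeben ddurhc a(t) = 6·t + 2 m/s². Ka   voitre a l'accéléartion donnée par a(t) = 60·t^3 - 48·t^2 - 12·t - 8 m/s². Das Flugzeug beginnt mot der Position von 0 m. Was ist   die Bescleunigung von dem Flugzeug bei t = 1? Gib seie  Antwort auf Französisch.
Nous avons l'accélération a(t) = 6·t + 2. En substituant t = 1: a(1) = 8.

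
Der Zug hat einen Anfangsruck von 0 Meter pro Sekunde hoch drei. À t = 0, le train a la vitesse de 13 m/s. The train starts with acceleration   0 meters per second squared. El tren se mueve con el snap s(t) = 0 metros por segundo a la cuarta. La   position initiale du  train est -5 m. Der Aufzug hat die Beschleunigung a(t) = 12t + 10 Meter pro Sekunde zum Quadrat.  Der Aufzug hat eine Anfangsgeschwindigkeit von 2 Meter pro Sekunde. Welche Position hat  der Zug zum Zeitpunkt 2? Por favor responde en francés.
Nous devons intégrer notre équation du snap s(t) = 0 4 fois. En intégrant le snap et en utilisant la condition initiale j(0) = 0, nous obtenons j(t) = 0. La primitive du jerk est l'accélération. En utilisant a(0) = 0, nous obtenons a(t) = 0. La primitive de l'accélération est la vitesse. En utilisant v(0) = 13, nous obtenons v(t) = 13. La primitive de la vitesse est la position. En utilisant x(0) = -5, nous obtenons x(t) = 13·t - 5. Nous avons la position x(t) = 13·t - 5. En substituant t = 2: x(2) = 21.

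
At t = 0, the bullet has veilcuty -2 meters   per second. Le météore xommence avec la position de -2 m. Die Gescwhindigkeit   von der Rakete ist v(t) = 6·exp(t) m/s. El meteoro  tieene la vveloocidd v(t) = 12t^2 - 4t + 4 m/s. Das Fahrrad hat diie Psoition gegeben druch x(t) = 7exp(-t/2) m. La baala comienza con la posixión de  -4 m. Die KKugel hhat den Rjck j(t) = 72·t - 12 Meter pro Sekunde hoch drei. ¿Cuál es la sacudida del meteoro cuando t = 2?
Partiendo de la velocidad v(t) = 12·t^2 - 4·t + 4, tomamos 2 derivadas. La derivada de la velocidad da la aceleración: a(t) = 24·t - 4. La derivada de la aceleración da la sacudida: j(t) = 24. De la ecuación de la sacudida j(t) = 24, sustituimos t = 2 para obtener j = 24.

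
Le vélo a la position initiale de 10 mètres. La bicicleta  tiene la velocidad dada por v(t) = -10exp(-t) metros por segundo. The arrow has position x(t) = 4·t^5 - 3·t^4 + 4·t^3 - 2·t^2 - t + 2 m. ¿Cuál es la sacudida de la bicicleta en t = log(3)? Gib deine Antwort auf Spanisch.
Para resolver esto, necesitamos tomar 2 derivadas de nuestra ecuación de la velocidad v(t) = -10·exp(-t). Tomando d/dt de v(t), encontramos a(t) = 10·exp(-t). Derivando la aceleración, obtenemos la sacudida: j(t) = -10·exp(-t). Usando j(t) = -10·exp(-t) y sustituyendo t = log(3), encontramos j = -10/3.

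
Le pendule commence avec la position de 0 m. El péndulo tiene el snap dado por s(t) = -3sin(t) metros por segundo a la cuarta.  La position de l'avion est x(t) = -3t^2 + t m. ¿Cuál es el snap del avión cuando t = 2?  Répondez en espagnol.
Partiendo de la posición x(t) = -3·t^2 + t, tomamos 4 derivadas. Derivando la posición, obtenemos la velocidad: v(t) = 1 - 6·t. Derivando la velocidad, obtenemos la aceleración: a(t) = -6. La derivada de la aceleración da la sacudida: j(t) = 0. Derivando la sacudida, obtenemos el snap: s(t) = 0. Usando s(t) = 0 y sustituyendo t = 2, encontramos s = 0.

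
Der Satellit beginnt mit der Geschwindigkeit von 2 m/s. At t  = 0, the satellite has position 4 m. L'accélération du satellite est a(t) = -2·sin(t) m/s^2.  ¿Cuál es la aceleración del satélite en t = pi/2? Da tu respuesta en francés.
En utilisant a(t) = -2·sin(t) et en substituant t = pi/2, nous trouvons a = -2.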